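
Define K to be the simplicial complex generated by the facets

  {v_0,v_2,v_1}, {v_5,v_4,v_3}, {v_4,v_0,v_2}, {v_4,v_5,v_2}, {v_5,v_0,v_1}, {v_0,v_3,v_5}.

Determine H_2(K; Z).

Order the vertices as v_0 < v_1 < v_2 < v_3 < v_4 < v_5. Listing each simplex with vertices in this order, K has dimension 2 with simplices:

  0-simplices (6): [v_0], [v_1], [v_2], [v_3], [v_4], [v_5]
  1-simplices (12): [v_0,v_1], [v_0,v_2], [v_0,v_3], [v_0,v_4], [v_0,v_5], [v_1,v_2], [v_1,v_5], [v_2,v_4], [v_2,v_5], [v_3,v_4], [v_3,v_5], [v_4,v_5]
  2-simplices (6): [v_0,v_1,v_2], [v_0,v_1,v_5], [v_0,v_2,v_4], [v_0,v_3,v_5], [v_2,v_4,v_5], [v_3,v_4,v_5]

Hence C_0 ≅ Z^6, C_1 ≅ Z^12, C_2 ≅ Z^6.

Boundary ∂_1: C_1 → C_0 maps an edge to its endpoints' difference, ∂[p,q] = q − p. For instance
  ∂[v_3,v_4] = [v_4] − [v_3].
The 6×12 boundary matrix has rank 5 and Smith normal form diag(1,1,1,1,1).

∂_2: C_2 → C_1 sends each 2-simplex [p,q,r] to [q,r] − [p,r] + [p,q]. For instance
  ∂[v_0,v_3,v_5] = [v_3,v_5] − [v_0,v_5] + [v_0,v_3],
  ∂[v_3,v_4,v_5] = [v_4,v_5] − [v_3,v_5] + [v_3,v_4].
The 12×6 boundary matrix has rank 6 and Smith normal form diag(1,1,1,1,1,1).

From H_k ≅ ker(∂_k) / im(∂_{k+1}) we obtain:

  H_2: rank ker ∂_2 − rank ∂_3 = (6 − 6) − 0 = 0, and there is no ∂_3, so H_2 = 0.

H_2 ≅ 0.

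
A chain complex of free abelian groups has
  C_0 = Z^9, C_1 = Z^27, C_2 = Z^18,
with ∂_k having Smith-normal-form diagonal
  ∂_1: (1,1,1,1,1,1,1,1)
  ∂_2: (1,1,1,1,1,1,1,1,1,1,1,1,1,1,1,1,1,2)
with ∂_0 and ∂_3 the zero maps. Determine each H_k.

H_0: b_0 = 9 − 0 − 8 = 1; torsion from ∂_1 factors > 1: none. So H_0 = Z.
H_1: b_1 = 27 − 8 − 18 = 1; torsion from ∂_2 factors > 1: [2]. So H_1 = Z ⊕ Z/2Z.
H_2: b_2 = 18 − 18 − 0 = 0; torsion from ∂_3 factors > 1: none. So H_2 = 0.

H_0 = Z,  H_1 = Z ⊕ Z/2Z,  H_2 = 0.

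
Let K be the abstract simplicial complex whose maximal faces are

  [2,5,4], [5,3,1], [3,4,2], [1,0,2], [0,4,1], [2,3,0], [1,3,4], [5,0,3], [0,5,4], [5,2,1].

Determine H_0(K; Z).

Take the total order 0 < 1 < 2 < 3 < 4 < 5 on the vertex set. Then K (dimension 2) consists of the simplices:

  0-simplices (6): [0], [1], [2], [3], [4], [5]
  1-simplices (15): [0,1], [0,2], [0,3], [0,4], [0,5], [1,2], [1,3], [1,4], [1,5], [2,3], [2,4], [2,5], [3,4], [3,5], [4,5]
  2-simplices (10): [0,1,2], [0,1,4], [0,2,3], [0,3,5], [0,4,5], [1,2,5], [1,3,4], [1,3,5], [2,3,4], [2,4,5]

giving chain groups C_0 ≅ Z^6, C_1 ≅ Z^15, C_2 ≅ Z^10.

∂_1: C_1 → C_0 sends each edge [p,q] (with p < q) to q − p. For instance
  ∂[1,4] = [4] − [1].
The resulting 6×15 matrix has rank 5, and its Smith normal form has invariant factors (1,1,1,1,1).

∂_2: C_2 → C_1 sends each 2-simplex [p,q,r] to [q,r] − [p,r] + [p,q]. For instance
  ∂[0,4,5] = [4,5] − [0,5] + [0,4],
  ∂[1,2,5] = [2,5] − [1,5] + [1,2].
The 15×10 boundary matrix has rank 10 and Smith normal form diag(1,1,1,1,1,1,1,1,1,2).

Computing H_k = (kernel of ∂_k) / (image of ∂_{k+1}):

  H_0: rank C_0 − rank ∂_1 = 6 − 5 = 1, and the invariant factors of ∂_1 are all 1, so H_0 = Z.

(K is a triangulation of the real projective plane RP^2.)

H_0 ≅ Z.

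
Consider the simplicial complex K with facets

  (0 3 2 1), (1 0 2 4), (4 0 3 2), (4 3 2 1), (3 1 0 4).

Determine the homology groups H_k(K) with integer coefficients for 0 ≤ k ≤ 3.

H_0 ≅ Z,  H_1 = 0,  H_2 = 0,  H_3 ≅ Z.

We work with the vertex ordering 0 < 1 < 2 < 3 < 4. The simplices of K, each written with vertices in increasing order, are:

  0-simplices (5): [0], [1], [2], [3], [4]
  1-simplices (10): [0,1], [0,2], [0,3], [0,4], [1,2], [1,3], [1,4], [2,3], [2,4], [3,4]
  2-simplices (10): [0,1,2], [0,1,3], [0,1,4], [0,2,3], [0,2,4], [0,3,4], [1,2,3], [1,2,4], [1,3,4], [2,3,4]
  3-simplices (5): [0,1,2,3], [0,1,2,4], [0,1,3,4], [0,2,3,4], [1,2,3,4]

giving chain groups C_0 ≅ Z^5, C_1 ≅ Z^10, C_2 ≅ Z^10, C_3 ≅ Z^5.

Boundary ∂_1: C_1 → C_0 maps an edge to its endpoints' difference, ∂[p,q] = q − p. For instance
  ∂[1,4] = [4] − [1].
The 5×10 boundary matrix has rank 4 and Smith normal form diag(1,1,1,1).

∂_2: C_2 → C_1 sends each 2-simplex [p,q,r] to [q,r] − [p,r] + [p,q]. For instance
  ∂[0,2,3] = [2,3] − [0,3] + [0,2],
  ∂[1,2,4] = [2,4] − [1,4] + [1,2].
This gives a 10×10 integer matrix of rank 6; reducing to Smith normal form yields diagonal entries (1,1,1,1,1,1).

The boundary map ∂_3: C_3 → C_2 sends each 3-simplex σ to the alternating sum Σ_i (−1)^i (σ with its i-th vertex removed). For instance
  ∂[0,1,3,4] = [1,3,4] − [0,3,4] + [0,1,4] − [0,1,3],
  ∂[1,2,3,4] = [2,3,4] − [1,3,4] + [1,2,4] − [1,2,3].
The resulting 10×5 matrix has rank 4, and its Smith normal form has invariant factors (1,1,1,1).

Computing H_k = (kernel of ∂_k) / (image of ∂_{k+1}):

  H_0: rank C_0 − rank ∂_1 = 5 − 4 = 1, and the invariant factors of ∂_1 are all 1, so H_0 ≅ Z.
  H_1: rank ker ∂_1 − rank ∂_2 = (10 − 4) − 6 = 0, and the invariant factors of ∂_2 are all 1, so H_1 ≅ 0.
  H_2: rank ker ∂_2 − rank ∂_3 = (10 − 6) − 4 = 0, and the invariant factors of ∂_3 are all 1, so H_2 ≅ 0.
  H_3: rank ker ∂_3 − rank ∂_4 = (5 − 4) − 0 = 1, and there is no ∂_4, so H_3 ≅ Z.

As a check, the Euler characteristic is 5 − 10 + 10 − 5 = 0, which agrees with 1 − 0 + 0 − 1 = 0.
(K is a triangulation of the 3-sphere S^3.)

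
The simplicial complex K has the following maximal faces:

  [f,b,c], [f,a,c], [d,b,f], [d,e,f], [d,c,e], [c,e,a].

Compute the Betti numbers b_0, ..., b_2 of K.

b_0 = 1, b_1 = 1, b_2 = 0.

Order the vertices as a < b < c < d < e < f. Listing each simplex with vertices in this order, K has dimension 2 with simplices:

  0-simplices (6): a, b, c, d, e, f
  1-simplices (12): ac, ae, af, bc, bd, bf, cd, ce, cf, de, df, ef
  2-simplices (6): ace, acf, bcf, bdf, cde, def

giving chain groups C_0 ≅ Z^6, C_1 ≅ Z^12, C_2 ≅ Z^6.

The boundary map ∂_1: C_1 → C_0 maps an edge to its endpoints' difference, ∂[p,q] = q − p.
As a 6×12 matrix over Z this has rank 5, with invariant factors (1,1,1,1,1).

The boundary map ∂_2: C_2 → C_1 acts by ∂[p,q,r] = [q,r] − [p,r] + [p,q]. For instance
  ∂bcf = cf − bf + bc,
  ∂bdf = df − bf + bd.
This gives a 12×6 integer matrix of rank 6; reducing to Smith normal form yields diagonal entries (1,1,1,1,1,1).

Computing H_k = (kernel of ∂_k) / (image of ∂_{k+1}):

  H_0: rank C_0 − rank ∂_1 = 6 − 5 = 1, and the invariant factors of ∂_1 are all 1, so H_0 = Z.
  H_1: rank ker ∂_1 − rank ∂_2 = (12 − 5) − 6 = 1, and the invariant factors of ∂_2 are all 1, so H_1 = Z.
  H_2: rank ker ∂_2 − rank ∂_3 = (6 − 6) − 0 = 0, and there is no ∂_3, so H_2 = 0.

(K is a triangulation of the cylinder S^1 x I.)

Hence the Betti numbers are b_0 = 1, b_1 = 1, b_2 = 0.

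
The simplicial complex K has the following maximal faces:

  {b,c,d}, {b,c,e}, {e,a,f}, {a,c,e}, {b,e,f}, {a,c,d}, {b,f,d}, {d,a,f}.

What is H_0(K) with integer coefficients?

H_0 = Z.

Take the total order a < b < c < d < e < f on the vertex set. Then K (dimension 2) consists of the simplices:

  0-simplices (6): a, b, c, d, e, f
  1-simplices (12): ac, ad, ae, af, bc, bd, be, bf, cd, ce, df, ef
  2-simplices (8): acd, ace, adf, aef, bcd, bce, bdf, bef

so the chain groups are C_0 ≅ Z^6, C_1 ≅ Z^12, C_2 ≅ Z^8.

∂_1: C_1 → C_0 sends each edge [p,q] (with p < q) to q − p.
The 6×12 boundary matrix has rank 5 and Smith normal form diag(1,1,1,1,1).

Boundary ∂_2: C_2 → C_1 maps a triangle to the signed sum of its edges. For instance
  ∂aef = ef − af + ae,
  ∂bdf = df − bf + bd.
The resulting 12×8 matrix has rank 7, and its Smith normal form has invariant factors (1,1,1,1,1,1,1).

Computing H_k = (kernel of ∂_k) / (image of ∂_{k+1}):

  H_0: rank C_0 − rank ∂_1 = 6 − 5 = 1, and the invariant factors of ∂_1 are all 1, so H_0 ≅ Z.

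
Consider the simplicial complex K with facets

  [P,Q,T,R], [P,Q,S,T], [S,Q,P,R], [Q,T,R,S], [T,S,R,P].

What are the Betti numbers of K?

We work with the vertex ordering P < Q < R < S < T. The simplices of K, each written with vertices in increasing order, are:

  0-simplices (5): P, Q, R, S, T
  1-simplices (10): PQ, PR, PS, PT, QR, QS, QT, RS, RT, ST
  2-simplices (10): PQR, PQS, PQT, PRS, PRT, PST, QRS, QRT, QST, RST
  3-simplices (5): PQRS, PQRT, PQST, PRST, QRST

Hence C_0 ≅ Z^5, C_1 ≅ Z^10, C_2 ≅ Z^10, C_3 ≅ Z^5.

∂_1: C_1 → C_0 maps an edge to its endpoints' difference, ∂[p,q] = q − p.
This gives a 5×10 integer matrix of rank 4; reducing to Smith normal form yields diagonal entries (1,1,1,1).

∂_2: C_2 → C_1 acts by ∂[p,q,r] = [q,r] − [p,r] + [p,q]. For instance
  ∂QRT = RT − QT + QR,
  ∂PRS = RS − PS + PR.
This gives a 10×10 integer matrix of rank 6; reducing to Smith normal form yields diagonal entries (1,1,1,1,1,1).

Boundary ∂_3: C_3 → C_2 sends each 3-simplex σ to the alternating sum Σ_i (−1)^i (σ with its i-th vertex removed). For instance
  ∂QRST = RST − QST + QRT − QRS,
  ∂PQRS = QRS − PRS + PQS − PQR.
This gives a 10×5 integer matrix of rank 4; reducing to Smith normal form yields diagonal entries (1,1,1,1).

Reading off H_k = ker ∂_k / im ∂_{k+1}:

  H_0: rank C_0 − rank ∂_1 = 5 − 4 = 1, and the invariant factors of ∂_1 are all 1, so H_0 ≅ Z.
  H_1: rank ker ∂_1 − rank ∂_2 = (10 − 4) − 6 = 0, and the invariant factors of ∂_2 are all 1, so H_1 ≅ 0.
  H_2: rank ker ∂_2 − rank ∂_3 = (10 − 6) − 4 = 0, and the invariant factors of ∂_3 are all 1, so H_2 ≅ 0.
  H_3: rank ker ∂_3 − rank ∂_4 = (5 − 4) − 0 = 1, and there is no ∂_4, so H_3 ≅ Z.

As a check, the Euler characteristic is 5 − 10 + 10 − 5 = 0, which agrees with 1 − 0 + 0 − 1 = 0.

Hence the Betti numbers are b_0 = 1, b_1 = 0, b_2 = 0, b_3 = 1.

b_0 = 1, b_1 = 0, b_2 = 0, b_3 = 1.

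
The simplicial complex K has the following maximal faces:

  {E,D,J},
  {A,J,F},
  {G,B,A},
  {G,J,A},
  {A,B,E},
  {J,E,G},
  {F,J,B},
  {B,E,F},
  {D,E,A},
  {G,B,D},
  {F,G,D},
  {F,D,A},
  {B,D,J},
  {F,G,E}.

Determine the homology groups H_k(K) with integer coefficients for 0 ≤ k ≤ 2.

Take the total order A < B < D < E < F < G < J on the vertex set. Then K (dimension 2) consists of the simplices:

  0-simplices (7): A, B, D, E, F, G, J
  1-simplices (21): AB, AD, AE, AF, AG, AJ, BD, BE, BF, BG, BJ, DE, DF, DG, DJ, EF, EG, EJ, FG, FJ, GJ
  2-simplices (14): ABE, ABG, ADE, ADF, AFJ, AGJ, BDG, BDJ, BEF, BFJ, DEJ, DFG, EFG, EGJ

Hence C_0 ≅ Z^7, C_1 ≅ Z^21, C_2 ≅ Z^14.

The boundary map ∂_1: C_1 → C_0 is given by ∂[p,q] = [q] − [p]. For instance
  ∂BG = G − B.
This gives a 7×21 integer matrix of rank 6; reducing to Smith normal form yields diagonal entries (1,1,1,1,1,1).

∂_2: C_2 → C_1 acts by ∂[p,q,r] = [q,r] − [p,r] + [p,q]. For instance
  ∂BFJ = FJ − BJ + BF,
  ∂DEJ = EJ − DJ + DE.
The 21×14 boundary matrix has rank 13 and Smith normal form diag(1,1,1,1,1,1,1,1,1,1,1,1,1).

Reading off H_k = ker ∂_k / im ∂_{k+1}:

  H_0: rank C_0 − rank ∂_1 = 7 − 6 = 1, and the invariant factors of ∂_1 are all 1, so H_0 = Z.
  H_1: rank ker ∂_1 − rank ∂_2 = (21 − 6) − 13 = 2, and the invariant factors of ∂_2 are all 1, so H_1 = Z^2.
  H_2: rank ker ∂_2 − rank ∂_3 = (14 − 13) − 0 = 1, and there is no ∂_3, so H_2 = Z.

(K is a triangulation of the torus T^2.)

H_0 ≅ Z,  H_1 ≅ Z^2,  H_2 ≅ Z.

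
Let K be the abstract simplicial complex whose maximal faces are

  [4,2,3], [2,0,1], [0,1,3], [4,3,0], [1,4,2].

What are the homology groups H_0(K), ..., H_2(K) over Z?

H_0 ≅ Z,  H_1 ≅ Z,  H_2 = 0.

K has 5 vertices, 10 edges, 5 triangles.
rank ∂_0 = 0, rank ∂_1 = 4 ⇒ b_0 = 5 − 0 − 4 = 1; all invariant factors of ∂_1 are 1 so no torsion. So H_0 = Z.
rank ∂_1 = 4, rank ∂_2 = 5 ⇒ b_1 = 10 − 4 − 5 = 1; all invariant factors of ∂_2 are 1 so no torsion. So H_1 = Z.
rank ∂_2 = 5, rank ∂_3 = 0 ⇒ b_2 = 5 − 5 − 0 = 0. So H_2 = 0.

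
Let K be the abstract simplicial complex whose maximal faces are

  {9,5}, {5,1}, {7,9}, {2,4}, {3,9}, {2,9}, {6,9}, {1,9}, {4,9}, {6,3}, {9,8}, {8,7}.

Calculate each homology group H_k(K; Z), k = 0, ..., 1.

We work with the vertex ordering 1 < 2 < 3 < 4 < 5 < 6 < 7 < 8 < 9. The simplices of K, each written with vertices in increasing order, are:

  0-simplices (9): [1], [2], [3], [4], [5], [6], [7], [8], [9]
  1-simplices (12): [1,5], [1,9], [2,4], [2,9], [3,6], [3,9], [4,9], [5,9], [6,9], [7,8], [7,9], [8,9]

so the chain groups are C_0 ≅ Z^9, C_1 ≅ Z^12.

∂_1: C_1 → C_0 is given by ∂[p,q] = [q] − [p]. For instance
  ∂[5,9] = [9] − [5].
The resulting 9×12 matrix has rank 8, and its Smith normal form has invariant factors (1,1,1,1,1,1,1,1).

From H_k ≅ ker(∂_k) / im(∂_{k+1}) we obtain:

  H_0: rank C_0 − rank ∂_1 = 9 − 8 = 1, and the invariant factors of ∂_1 are all 1, so H_0 ≅ Z.
  H_1: rank ker ∂_1 − rank ∂_2 = (12 − 8) − 0 = 4, and there is no ∂_2, so H_1 ≅ Z^4.

H_0 = Z,  H_1 = Z^4.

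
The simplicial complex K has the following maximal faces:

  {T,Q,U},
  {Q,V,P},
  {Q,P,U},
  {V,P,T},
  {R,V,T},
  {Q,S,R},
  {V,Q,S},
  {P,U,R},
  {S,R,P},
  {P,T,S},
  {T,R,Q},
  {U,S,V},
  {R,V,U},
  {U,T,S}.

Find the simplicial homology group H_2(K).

H_2 ≅ Z.

Order the vertices as P < Q < R < S < T < U < V. Listing each simplex with vertices in this order, K has dimension 2 with simplices:

  0-simplices (7): P, Q, R, S, T, U, V
  1-simplices (21): PQ, PR, PS, PT, PU, PV, QR, QS, QT, QU, QV, RS, RT, RU, RV, ST, SU, SV, TU, TV, UV
  2-simplices (14): PQU, PQV, PRS, PRU, PST, PTV, QRS, QRT, QSV, QTU, RTV, RUV, STU, SUV

so the chain groups are C_0 ≅ Z^7, C_1 ≅ Z^21, C_2 ≅ Z^14.

Boundary ∂_1: C_1 → C_0 maps an edge to its endpoints' difference, ∂[p,q] = q − p.
This gives a 7×21 integer matrix of rank 6; reducing to Smith normal form yields diagonal entries (1,1,1,1,1,1).

The boundary map ∂_2: C_2 → C_1 sends each 2-simplex [p,q,r] to [q,r] − [p,r] + [p,q]. For instance
  ∂RTV = TV − RV + RT,
  ∂RUV = UV − RV + RU.
The 21×14 boundary matrix has rank 13 and Smith normal form diag(1,1,1,1,1,1,1,1,1,1,1,1,1).

Computing H_k = (kernel of ∂_k) / (image of ∂_{k+1}):

  H_2: rank ker ∂_2 − rank ∂_3 = (14 − 13) − 0 = 1, and there is no ∂_3, so H_2 = Z.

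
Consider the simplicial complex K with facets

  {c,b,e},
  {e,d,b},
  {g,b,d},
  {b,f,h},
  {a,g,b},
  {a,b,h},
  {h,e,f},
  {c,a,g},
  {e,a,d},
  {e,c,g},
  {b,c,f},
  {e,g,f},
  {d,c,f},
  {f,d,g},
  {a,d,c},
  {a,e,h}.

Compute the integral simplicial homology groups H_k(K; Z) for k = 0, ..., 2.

Take the total order a < b < c < d < e < f < g < h on the vertex set. Then K (dimension 2) consists of the simplices:

  0-simplices (8): a, b, c, d, e, f, g, h
  1-simplices (24): ab, ac, ad, ae, ag, ah, bc, bd, be, bf, bg, bh, cd, ce, cf, cg, de, df, dg, ef, eg, eh, fg, fh
  2-simplices (16): abg, abh, acd, acg, ade, aeh, bce, bcf, bde, bdg, bfh, cdf, ceg, dfg, efg, efh

giving chain groups C_0 ≅ Z^8, C_1 ≅ Z^24, C_2 ≅ Z^16.

∂_1: C_1 → C_0 maps an edge to its endpoints' difference, ∂[p,q] = q − p. For instance
  ∂be = e − b.
The 8×24 boundary matrix has rank 7 and Smith normal form diag(1,1,1,1,1,1,1).

The boundary map ∂_2: C_2 → C_1 maps a triangle to the signed sum of its edges. For instance
  ∂abg = bg − ag + ab,
  ∂aeh = eh − ah + ae.
This gives a 24×16 integer matrix of rank 15; reducing to Smith normal form yields diagonal entries (1,1,1,1,1,1,1,1,1,1,1,1,1,1,1).

Computing H_k = (kernel of ∂_k) / (image of ∂_{k+1}):

  H_0: rank C_0 − rank ∂_1 = 8 − 7 = 1, and the invariant factors of ∂_1 are all 1, so H_0 = Z.
  H_1: rank ker ∂_1 − rank ∂_2 = (24 − 7) − 15 = 2, and the invariant factors of ∂_2 are all 1, so H_1 = Z^2.
  H_2: rank ker ∂_2 − rank ∂_3 = (16 − 15) − 0 = 1, and there is no ∂_3, so H_2 = Z.

H_0 ≅ Z,  H_1 ≅ Z^2,  H_2 ≅ Z.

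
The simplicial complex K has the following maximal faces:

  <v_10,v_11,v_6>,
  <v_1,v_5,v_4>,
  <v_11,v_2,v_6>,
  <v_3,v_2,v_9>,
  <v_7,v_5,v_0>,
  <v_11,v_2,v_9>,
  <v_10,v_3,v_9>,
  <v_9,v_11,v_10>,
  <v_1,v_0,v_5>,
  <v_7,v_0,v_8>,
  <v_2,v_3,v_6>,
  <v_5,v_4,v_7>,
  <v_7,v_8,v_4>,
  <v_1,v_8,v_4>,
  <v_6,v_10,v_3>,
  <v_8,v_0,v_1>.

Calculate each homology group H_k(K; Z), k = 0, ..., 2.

We work with the vertex ordering v_0 < v_1 < v_2 < v_3 < v_4 < v_5 < v_6 < v_7 < v_8 < v_9 < v_10 < v_11. The simplices of K, each written with vertices in increasing order, are:

  0-simplices (12): [v_0], [v_1], [v_2], [v_3], [v_4], [v_5], [v_6], [v_7], [v_8], [v_9], [v_10], [v_11]
  1-simplices (24): (24 of them)
  2-simplices (16): (16 of them)

Hence C_0 ≅ Z^12, C_1 ≅ Z^24, C_2 ≅ Z^16.

The boundary map ∂_1: C_1 → C_0 sends each edge [p,q] (with p < q) to q − p. For instance
  ∂[v_2,v_9] = [v_9] − [v_2].
This gives a 12×24 integer matrix of rank 10; reducing to Smith normal form yields diagonal entries (1,1,1,1,1,1,1,1,1,1).

The boundary map ∂_2: C_2 → C_1 maps a triangle to the signed sum of its edges. For instance
  ∂[v_3,v_9,v_10] = [v_9,v_10] − [v_3,v_10] + [v_3,v_9],
  ∂[v_0,v_1,v_8] = [v_1,v_8] − [v_0,v_8] + [v_0,v_1].
The 24×16 boundary matrix has rank 14 and Smith normal form diag(1,1,1,1,1,1,1,1,1,1,1,1,1,1).

Now H_k = ker ∂_k / im ∂_{k+1}, so:

  H_0: rank C_0 − rank ∂_1 = 12 − 10 = 2, and the invariant factors of ∂_1 are all 1, so H_0 = Z^2.
  H_1: rank ker ∂_1 − rank ∂_2 = (24 − 10) − 14 = 0, and the invariant factors of ∂_2 are all 1, so H_1 = 0.
  H_2: rank ker ∂_2 − rank ∂_3 = (16 − 14) − 0 = 2, and there is no ∂_3, so H_2 = Z^2.

H_0 ≅ Z^2,  H_1 = 0,  H_2 ≅ Z^2.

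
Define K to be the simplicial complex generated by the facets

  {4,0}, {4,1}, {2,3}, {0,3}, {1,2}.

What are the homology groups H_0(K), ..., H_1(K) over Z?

Take the total order 0 < 1 < 2 < 3 < 4 on the vertex set. Then K (dimension 1) consists of the simplices:

  0-simplices (5): [0], [1], [2], [3], [4]
  1-simplices (5): [0,3], [0,4], [1,2], [1,4], [2,3]

so the chain groups are C_0 ≅ Z^5, C_1 ≅ Z^5.

The boundary map ∂_1: C_1 → C_0 sends each edge [p,q] (with p < q) to q − p. For instance
  ∂[2,3] = [3] − [2].
This gives a 5×5 integer matrix of rank 4; reducing to Smith normal form yields diagonal entries (1,1,1,1).

Computing H_k = (kernel of ∂_k) / (image of ∂_{k+1}):

  H_0: rank C_0 − rank ∂_1 = 5 − 4 = 1, and the invariant factors of ∂_1 are all 1, so H_0 ≅ Z.
  H_1: rank ker ∂_1 − rank ∂_2 = (5 − 4) − 0 = 1, and there is no ∂_2, so H_1 ≅ Z.

(K is a triangulation of the circle S^1.)

H_0 ≅ Z,  H_1 ≅ Z.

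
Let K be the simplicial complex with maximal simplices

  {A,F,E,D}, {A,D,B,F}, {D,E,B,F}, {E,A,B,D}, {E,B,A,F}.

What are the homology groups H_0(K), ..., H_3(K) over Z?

Fix the vertex order A < B < D < E < F and write every simplex with vertices in increasing order. Then dim K = 3 and the simplices of K are:

  0-simplices (5): A, B, D, E, F
  1-simplices (10): AB, AD, AE, AF, BD, BE, BF, DE, DF, EF
  2-simplices (10): ABD, ABE, ABF, ADE, ADF, AEF, BDE, BDF, BEF, DEF
  3-simplices (5): ABDE, ABDF, ABEF, ADEF, BDEF

so the chain groups are C_0 ≅ Z^5, C_1 ≅ Z^10, C_2 ≅ Z^10, C_3 ≅ Z^5.

The boundary map ∂_1: C_1 → C_0 maps an edge to its endpoints' difference, ∂[p,q] = q − p. For instance
  ∂BF = F − B.
This gives a 5×10 integer matrix of rank 4; reducing to Smith normal form yields diagonal entries (1,1,1,1).

Boundary ∂_2: C_2 → C_1 acts by ∂[p,q,r] = [q,r] − [p,r] + [p,q]. For instance
  ∂ABD = BD − AD + AB,
  ∂ADE = DE − AE + AD.
This gives a 10×10 integer matrix of rank 6; reducing to Smith normal form yields diagonal entries (1,1,1,1,1,1).

Boundary ∂_3: C_3 → C_2 sends each 3-simplex σ to the alternating sum Σ_i (−1)^i (σ with its i-th vertex removed). For instance
  ∂ABDF = BDF − ADF + ABF − ABD,
  ∂BDEF = DEF − BEF + BDF − BDE.
As a 10×5 matrix over Z this has rank 4, with invariant factors (1,1,1,1).

From H_k ≅ ker(∂_k) / im(∂_{k+1}) we obtain:

  H_0: rank C_0 − rank ∂_1 = 5 − 4 = 1, and the invariant factors of ∂_1 are all 1, so H_0 = Z.
  H_1: rank ker ∂_1 − rank ∂_2 = (10 − 4) − 6 = 0, and the invariant factors of ∂_2 are all 1, so H_1 = 0.
  H_2: rank ker ∂_2 − rank ∂_3 = (10 − 6) − 4 = 0, and the invariant factors of ∂_3 are all 1, so H_2 = 0.
  H_3: rank ker ∂_3 − rank ∂_4 = (5 − 4) − 0 = 1, and there is no ∂_4, so H_3 = Z.

(K is a triangulation of the 3-sphere S^3.)

H_0 ≅ Z,  H_1 = 0,  H_2 = 0,  H_3 ≅ Z.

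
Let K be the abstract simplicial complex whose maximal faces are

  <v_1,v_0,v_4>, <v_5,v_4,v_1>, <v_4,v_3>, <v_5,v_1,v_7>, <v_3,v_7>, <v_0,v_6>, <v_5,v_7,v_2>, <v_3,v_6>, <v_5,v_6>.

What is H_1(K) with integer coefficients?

Order the vertices as v_0 < v_1 < v_2 < v_3 < v_4 < v_5 < v_6 < v_7. Listing each simplex with vertices in this order, K has dimension 2 with simplices:

  0-simplices (8): [v_0], [v_1], [v_2], [v_3], [v_4], [v_5], [v_6], [v_7]
  1-simplices (14): [v_0,v_1], [v_0,v_4], [v_0,v_6], [v_1,v_4], [v_1,v_5], [v_1,v_7], [v_2,v_5], [v_2,v_7], [v_3,v_4], [v_3,v_6], [v_3,v_7], [v_4,v_5], [v_5,v_6], [v_5,v_7]
  2-simplices (4): [v_0,v_1,v_4], [v_1,v_4,v_5], [v_1,v_5,v_7], [v_2,v_5,v_7]

giving chain groups C_0 ≅ Z^8, C_1 ≅ Z^14, C_2 ≅ Z^4.

Boundary ∂_1: C_1 → C_0 maps an edge to its endpoints' difference, ∂[p,q] = q − p.
This gives a 8×14 integer matrix of rank 7; reducing to Smith normal form yields diagonal entries (1,1,1,1,1,1,1).

∂_2: C_2 → C_1 acts by ∂[p,q,r] = [q,r] − [p,r] + [p,q]. For instance
  ∂[v_1,v_4,v_5] = [v_4,v_5] − [v_1,v_5] + [v_1,v_4],
  ∂[v_2,v_5,v_7] = [v_5,v_7] − [v_2,v_7] + [v_2,v_5].
As a 14×4 matrix over Z this has rank 4, with invariant factors (1,1,1,1).

Now H_k = ker ∂_k / im ∂_{k+1}, so:

  H_1: rank ker ∂_1 − rank ∂_2 = (14 − 7) − 4 = 3, and the invariant factors of ∂_2 are all 1, so H_1 = Z^3.

H_1 ≅ Z^3.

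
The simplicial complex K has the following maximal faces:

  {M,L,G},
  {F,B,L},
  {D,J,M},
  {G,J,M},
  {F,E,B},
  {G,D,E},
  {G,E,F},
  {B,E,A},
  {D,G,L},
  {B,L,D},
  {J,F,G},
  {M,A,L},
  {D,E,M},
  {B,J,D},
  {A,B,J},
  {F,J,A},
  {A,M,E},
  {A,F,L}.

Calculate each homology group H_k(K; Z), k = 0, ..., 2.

H_0 ≅ Z,  H_1 ≅ Z × Z/2,  H_2 = 0.

Fix the vertex order A < B < D < E < F < G < J < L < M and write every simplex with vertices in increasing order. Then dim K = 2 and the simplices of K are:

  0-simplices (9): A, B, D, E, F, G, J, L, M
  1-simplices (27): AB, AE, AF, AJ, AL, AM, BD, BE, BF, BJ, BL, DE, DG, DJ, DL, DM, EF, EG, EM, FG, FJ, FL, GJ, GL, GM, JM, LM
  2-simplices (18): ABE, ABJ, AEM, AFJ, AFL, ALM, BDJ, BDL, BEF, BFL, DEG, DEM, DGL, DJM, EFG, FGJ, GJM, GLM

Hence C_0 ≅ Z^9, C_1 ≅ Z^27, C_2 ≅ Z^18.

The boundary map ∂_1: C_1 → C_0 is given by ∂[p,q] = [q] − [p]. For instance
  ∂EF = F − E.
As a 9×27 matrix over Z this has rank 8, with invariant factors (1,1,1,1,1,1,1,1).

The boundary map ∂_2: C_2 → C_1 sends each 2-simplex [p,q,r] to [q,r] − [p,r] + [p,q]. For instance
  ∂BDL = DL − BL + BD,
  ∂ALM = LM − AM + AL.
As a 27×18 matrix over Z this has rank 18, with invariant factors (1,1,1,1,1,1,1,1,1,1,1,1,1,1,1,1,1,2).

From H_k ≅ ker(∂_k) / im(∂_{k+1}) we obtain:

  H_0: rank C_0 − rank ∂_1 = 9 − 8 = 1, and the invariant factors of ∂_1 are all 1, so H_0 ≅ Z.
  H_1: rank ker ∂_1 − rank ∂_2 = (27 − 8) − 18 = 1, and ∂_2 has invariant factor 2 > 1, so H_1 ≅ Z × Z/2.
  H_2: rank ker ∂_2 − rank ∂_3 = (18 − 18) − 0 = 0, and there is no ∂_3, so H_2 ≅ 0.

(K is a triangulation of the Klein bottle.)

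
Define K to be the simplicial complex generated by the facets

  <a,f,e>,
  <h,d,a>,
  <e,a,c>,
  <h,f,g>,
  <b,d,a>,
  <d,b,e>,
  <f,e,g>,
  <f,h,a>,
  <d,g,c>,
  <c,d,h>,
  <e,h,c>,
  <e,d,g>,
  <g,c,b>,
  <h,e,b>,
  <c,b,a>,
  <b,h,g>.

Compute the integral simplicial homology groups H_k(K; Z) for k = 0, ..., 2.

K has 8 vertices, 24 edges, 16 triangles.
rank ∂_0 = 0, rank ∂_1 = 7 ⇒ b_0 = 8 − 0 − 7 = 1; all invariant factors of ∂_1 are 1 so no torsion. So H_0 = Z.
rank ∂_1 = 7, rank ∂_2 = 15 ⇒ b_1 = 24 − 7 − 15 = 2; all invariant factors of ∂_2 are 1 so no torsion. So H_1 = Z^2.
rank ∂_2 = 15, rank ∂_3 = 0 ⇒ b_2 = 16 − 15 − 0 = 1. So H_2 = Z.

H_0 = Z,  H_1 = Z^2,  H_2 = Z.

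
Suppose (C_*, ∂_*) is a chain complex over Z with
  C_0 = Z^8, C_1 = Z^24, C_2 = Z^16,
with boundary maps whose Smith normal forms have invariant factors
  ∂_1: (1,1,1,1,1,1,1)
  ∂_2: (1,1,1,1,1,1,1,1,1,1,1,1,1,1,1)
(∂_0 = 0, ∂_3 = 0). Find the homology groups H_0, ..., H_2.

H_0: b_0 = 8 − 0 − 7 = 1; torsion from ∂_1 factors > 1: none. So H_0 = Z.
H_1: b_1 = 24 − 7 − 15 = 2; torsion from ∂_2 factors > 1: none. So H_1 = Z^2.
H_2: b_2 = 16 − 15 − 0 = 1; torsion from ∂_3 factors > 1: none. So H_2 = Z.

H_0 = Z,  H_1 = Z^2,  H_2 = Z.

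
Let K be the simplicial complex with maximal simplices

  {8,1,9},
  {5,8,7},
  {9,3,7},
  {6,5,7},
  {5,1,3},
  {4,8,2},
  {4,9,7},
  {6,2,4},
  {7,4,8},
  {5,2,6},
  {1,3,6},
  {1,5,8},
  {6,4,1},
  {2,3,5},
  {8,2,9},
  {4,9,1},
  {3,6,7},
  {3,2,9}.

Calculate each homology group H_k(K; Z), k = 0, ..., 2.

We work with the vertex ordering 1 < 2 < 3 < 4 < 5 < 6 < 7 < 8 < 9. The simplices of K, each written with vertices in increasing order, are:

  0-simplices (9): [1], [2], [3], [4], [5], [6], [7], [8], [9]
  1-simplices (27): (27 of them)
  2-simplices (18): [1,3,5], [1,3,6], [1,4,6], [1,4,9], [1,5,8], [1,8,9], [2,3,5], [2,3,9], [2,4,6], [2,4,8], [2,5,6], [2,8,9], [3,6,7], [3,7,9], [4,7,8], [4,7,9], [5,6,7], [5,7,8]

giving chain groups C_0 ≅ Z^9, C_1 ≅ Z^27, C_2 ≅ Z^18.

Boundary ∂_1: C_1 → C_0 maps an edge to its endpoints' difference, ∂[p,q] = q − p. For instance
  ∂[2,8] = [8] − [2].
This gives a 9×27 integer matrix of rank 8; reducing to Smith normal form yields diagonal entries (1,1,1,1,1,1,1,1).

The boundary map ∂_2: C_2 → C_1 acts by ∂[p,q,r] = [q,r] − [p,r] + [p,q]. For instance
  ∂[3,7,9] = [7,9] − [3,9] + [3,7],
  ∂[1,3,6] = [3,6] − [1,6] + [1,3].
This gives a 27×18 integer matrix of rank 18; reducing to Smith normal form yields diagonal entries (1,1,1,1,1,1,1,1,1,1,1,1,1,1,1,1,1,2).

Computing H_k = (kernel of ∂_k) / (image of ∂_{k+1}):

  H_0: rank C_0 − rank ∂_1 = 9 − 8 = 1, and the invariant factors of ∂_1 are all 1, so H_0 = Z.
  H_1: rank ker ∂_1 − rank ∂_2 = (27 − 8) − 18 = 1, and ∂_2 has invariant factor 2 > 1, so H_1 = Z ⊕ Z_2.
  H_2: rank ker ∂_2 − rank ∂_3 = (18 − 18) − 0 = 0, and there is no ∂_3, so H_2 = 0.

As a check, the Euler characteristic is 9 − 27 + 18 = 0, which agrees with 1 − 1 + 0 = 0.

H_0 = Z,  H_1 = Z ⊕ Z_2,  H_2 = 0.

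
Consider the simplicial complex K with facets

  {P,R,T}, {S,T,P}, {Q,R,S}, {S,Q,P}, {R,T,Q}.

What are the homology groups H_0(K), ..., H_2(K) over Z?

We work with the vertex ordering P < Q < R < S < T. The simplices of K, each written with vertices in increasing order, are:

  0-simplices (5): P, Q, R, S, T
  1-simplices (10): PQ, PR, PS, PT, QR, QS, QT, RS, RT, ST
  2-simplices (5): PQS, PRT, PST, QRS, QRT

Hence C_0 ≅ Z^5, C_1 ≅ Z^10, C_2 ≅ Z^5.

Boundary ∂_1: C_1 → C_0 sends each edge [p,q] (with p < q) to q − p. For instance
  ∂PS = S − P.
As a 5×10 matrix over Z this has rank 4, with invariant factors (1,1,1,1).

Boundary ∂_2: C_2 → C_1 maps a triangle to the signed sum of its edges. For instance
  ∂QRT = RT − QT + QR,
  ∂PST = ST − PT + PS.
As a 10×5 matrix over Z this has rank 5, with invariant factors (1,1,1,1,1).

Reading off H_k = ker ∂_k / im ∂_{k+1}:

  H_0: rank C_0 − rank ∂_1 = 5 − 4 = 1, and the invariant factors of ∂_1 are all 1, so H_0 ≅ Z.
  H_1: rank ker ∂_1 − rank ∂_2 = (10 − 4) − 5 = 1, and the invariant factors of ∂_2 are all 1, so H_1 ≅ Z.
  H_2: rank ker ∂_2 − rank ∂_3 = (5 − 5) − 0 = 0, and there is no ∂_3, so H_2 ≅ 0.

(K is a triangulation of the Möbius band.)

H_0 ≅ Z,  H_1 ≅ Z,  H_2 = 0.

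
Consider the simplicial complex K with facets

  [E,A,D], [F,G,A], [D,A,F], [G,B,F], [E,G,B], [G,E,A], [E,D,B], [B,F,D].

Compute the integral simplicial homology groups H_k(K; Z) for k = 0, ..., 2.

Take the total order A < B < D < E < F < G on the vertex set. Then K (dimension 2) consists of the simplices:

  0-simplices (6): A, B, D, E, F, G
  1-simplices (12): AD, AE, AF, AG, BD, BE, BF, BG, DE, DF, EG, FG
  2-simplices (8): ADE, ADF, AEG, AFG, BDE, BDF, BEG, BFG

so the chain groups are C_0 ≅ Z^6, C_1 ≅ Z^12, C_2 ≅ Z^8.

∂_1: C_1 → C_0 maps an edge to its endpoints' difference, ∂[p,q] = q − p.
This gives a 6×12 integer matrix of rank 5; reducing to Smith normal form yields diagonal entries (1,1,1,1,1).

The boundary map ∂_2: C_2 → C_1 acts by ∂[p,q,r] = [q,r] − [p,r] + [p,q]. For instance
  ∂BEG = EG − BG + BE,
  ∂ADE = DE − AE + AD.
The resulting 12×8 matrix has rank 7, and its Smith normal form has invariant factors (1,1,1,1,1,1,1).

Reading off H_k = ker ∂_k / im ∂_{k+1}:

  H_0: rank C_0 − rank ∂_1 = 6 − 5 = 1, and the invariant factors of ∂_1 are all 1, so H_0 = Z.
  H_1: rank ker ∂_1 − rank ∂_2 = (12 − 5) − 7 = 0, and the invariant factors of ∂_2 are all 1, so H_1 = 0.
  H_2: rank ker ∂_2 − rank ∂_3 = (8 − 7) − 0 = 1, and there is no ∂_3, so H_2 = Z.

As a check, the Euler characteristic is 6 − 12 + 8 = 2, which agrees with 1 − 0 + 1 = 2.

H_0 ≅ Z,  H_1 = 0,  H_2 ≅ Z.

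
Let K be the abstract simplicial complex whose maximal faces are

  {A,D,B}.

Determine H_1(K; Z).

Fix the vertex order A < B < D and write every simplex with vertices in increasing order. Then dim K = 2 and the simplices of K are:

  0-simplices (3): A, B, D
  1-simplices (3): AB, AD, BD
  2-simplices (1): ABD

so the chain groups are C_0 ≅ Z^3, C_1 ≅ Z^3, C_2 ≅ Z^1.

The boundary map ∂_1: C_1 → C_0 sends each edge [p,q] (with p < q) to q − p. For instance
  ∂AB = B − A.
The 3×3 boundary matrix has rank 2 and Smith normal form diag(1,1).

The boundary map ∂_2: C_2 → C_1 sends each 2-simplex [p,q,r] to [q,r] − [p,r] + [p,q]. For instance
  ∂ABD = BD − AD + AB.
This gives a 3×1 integer matrix of rank 1; reducing to Smith normal form yields diagonal entries (1).

Now H_k = ker ∂_k / im ∂_{k+1}, so:

  H_1: rank ker ∂_1 − rank ∂_2 = (3 − 2) − 1 = 0, and the invariant factors of ∂_2 are all 1, so H_1 = 0.

(K is a triangulation of the 2-simplex.)

H_1 = 0.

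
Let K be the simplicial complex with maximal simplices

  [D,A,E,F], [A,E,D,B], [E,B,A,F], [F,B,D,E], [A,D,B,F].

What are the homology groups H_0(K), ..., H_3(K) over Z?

We work with the vertex ordering A < B < D < E < F. The simplices of K, each written with vertices in increasing order, are:

  0-simplices (5): A, B, D, E, F
  1-simplices (10): AB, AD, AE, AF, BD, BE, BF, DE, DF, EF
  2-simplices (10): ABD, ABE, ABF, ADE, ADF, AEF, BDE, BDF, BEF, DEF
  3-simplices (5): ABDE, ABDF, ABEF, ADEF, BDEF

Hence C_0 ≅ Z^5, C_1 ≅ Z^10, C_2 ≅ Z^10, C_3 ≅ Z^5.

∂_1: C_1 → C_0 sends each edge [p,q] (with p < q) to q − p. For instance
  ∂AF = F − A.
The resulting 5×10 matrix has rank 4, and its Smith normal form has invariant factors (1,1,1,1).

Boundary ∂_2: C_2 → C_1 maps a triangle to the signed sum of its edges. For instance
  ∂DEF = EF − DF + DE,
  ∂ADF = DF − AF + AD.
The resulting 10×10 matrix has rank 6, and its Smith normal form has invariant factors (1,1,1,1,1,1).

The boundary map ∂_3: C_3 → C_2 sends each 3-simplex σ to the alternating sum Σ_i (−1)^i (σ with its i-th vertex removed). For instance
  ∂ABEF = BEF − AEF + ABF − ABE,
  ∂ABDE = BDE − ADE + ABE − ABD.
The 10×5 boundary matrix has rank 4 and Smith normal form diag(1,1,1,1).

Reading off H_k = ker ∂_k / im ∂_{k+1}:

  H_0: rank C_0 − rank ∂_1 = 5 − 4 = 1, and the invariant factors of ∂_1 are all 1, so H_0 = Z.
  H_1: rank ker ∂_1 − rank ∂_2 = (10 − 4) − 6 = 0, and the invariant factors of ∂_2 are all 1, so H_1 = 0.
  H_2: rank ker ∂_2 − rank ∂_3 = (10 − 6) − 4 = 0, and the invariant factors of ∂_3 are all 1, so H_2 = 0.
  H_3: rank ker ∂_3 − rank ∂_4 = (5 − 4) − 0 = 1, and there is no ∂_4, so H_3 = Z.

As a check, the Euler characteristic is 5 − 10 + 10 − 5 = 0, which agrees with 1 − 0 + 0 − 1 = 0.

H_0 = Z,  H_1 = 0,  H_2 = 0,  H_3 = Z.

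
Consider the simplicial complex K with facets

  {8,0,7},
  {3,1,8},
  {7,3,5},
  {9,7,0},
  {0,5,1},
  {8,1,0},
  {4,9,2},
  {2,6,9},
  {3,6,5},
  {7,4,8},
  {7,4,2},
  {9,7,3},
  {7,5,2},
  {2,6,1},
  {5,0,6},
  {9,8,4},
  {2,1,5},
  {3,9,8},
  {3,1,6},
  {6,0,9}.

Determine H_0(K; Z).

Order the vertices as 0 < 1 < 2 < 3 < 4 < 5 < 6 < 7 < 8 < 9. Listing each simplex with vertices in this order, K has dimension 2 with simplices:

  0-simplices (10): [0], [1], [2], [3], [4], [5], [6], [7], [8], [9]
  1-simplices (30): (30 of them)
  2-simplices (20): (20 of them)

Hence C_0 ≅ Z^10, C_1 ≅ Z^30, C_2 ≅ Z^20.

∂_1: C_1 → C_0 sends each edge [p,q] (with p < q) to q − p.
This gives a 10×30 integer matrix of rank 9; reducing to Smith normal form yields diagonal entries (1,1,1,1,1,1,1,1,1).

Boundary ∂_2: C_2 → C_1 acts by ∂[p,q,r] = [q,r] − [p,r] + [p,q]. For instance
  ∂[3,7,9] = [7,9] − [3,9] + [3,7],
  ∂[0,1,5] = [1,5] − [0,5] + [0,1].
This gives a 30×20 integer matrix of rank 20; reducing to Smith normal form yields diagonal entries (1,1,1,1,1,1,1,1,1,1,1,1,1,1,1,1,1,1,1,2).

From H_k ≅ ker(∂_k) / im(∂_{k+1}) we obtain:

  H_0: rank C_0 − rank ∂_1 = 10 − 9 = 1, and the invariant factors of ∂_1 are all 1, so H_0 = Z.

(K is a triangulation of the Klein bottle.)

H_0 = Z.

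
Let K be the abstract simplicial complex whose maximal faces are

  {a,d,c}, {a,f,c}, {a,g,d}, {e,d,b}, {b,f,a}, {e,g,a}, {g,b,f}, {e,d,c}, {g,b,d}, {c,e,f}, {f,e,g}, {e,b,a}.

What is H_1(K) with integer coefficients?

Order the vertices as a < b < c < d < e < f < g. Listing each simplex with vertices in this order, K has dimension 2 with simplices:

  0-simplices (7): a, b, c, d, e, f, g
  1-simplices (18): ab, ac, ad, ae, af, ag, bd, be, bf, bg, cd, ce, cf, de, dg, ef, eg, fg
  2-simplices (12): abe, abf, acd, acf, adg, aeg, bde, bdg, bfg, cde, cef, efg

so the chain groups are C_0 ≅ Z^7, C_1 ≅ Z^18, C_2 ≅ Z^12.

∂_1: C_1 → C_0 is given by ∂[p,q] = [q] − [p]. For instance
  ∂ag = g − a.
The 7×18 boundary matrix has rank 6 and Smith normal form diag(1,1,1,1,1,1).

∂_2: C_2 → C_1 acts by ∂[p,q,r] = [q,r] − [p,r] + [p,q]. For instance
  ∂bfg = fg − bg + bf,
  ∂abe = be − ae + ab.
The 18×12 boundary matrix has rank 12 and Smith normal form diag(1,1,1,1,1,1,1,1,1,1,1,2).

Computing H_k = (kernel of ∂_k) / (image of ∂_{k+1}):

  H_1: rank ker ∂_1 − rank ∂_2 = (18 − 6) − 12 = 0, and ∂_2 has invariant factor 2 > 1, so H_1 ≅ Z/2.

H_1 = Z/2.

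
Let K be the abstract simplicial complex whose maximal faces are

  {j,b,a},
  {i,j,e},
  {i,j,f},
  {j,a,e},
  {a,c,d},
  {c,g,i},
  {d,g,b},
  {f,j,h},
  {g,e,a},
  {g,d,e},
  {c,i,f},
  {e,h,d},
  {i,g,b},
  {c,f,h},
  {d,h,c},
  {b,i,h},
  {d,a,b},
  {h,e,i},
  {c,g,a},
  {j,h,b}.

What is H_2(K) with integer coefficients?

H_2 = 0.

Take the total order a < b < c < d < e < f < g < h < i < j on the vertex set. Then K (dimension 2) consists of the simplices:

  0-simplices (10): a, b, c, d, e, f, g, h, i, j
  1-simplices (30): ab, ac, ad, ae, ag, aj, bd, bg, bh, bi, bj, cd, cf, cg, ch, ci, de, dg, dh, eg, eh, ei, ej, fh, fi, fj, gi, hi, hj, ij
  2-simplices (20): abd, abj, acd, acg, aeg, aej, bdg, bgi, bhi, bhj, cdh, cfh, cfi, cgi, deg, deh, ehi, eij, fhj, fij

giving chain groups C_0 ≅ Z^10, C_1 ≅ Z^30, C_2 ≅ Z^20.

Boundary ∂_1: C_1 → C_0 is given by ∂[p,q] = [q] − [p]. For instance
  ∂ei = i − e.
This gives a 10×30 integer matrix of rank 9; reducing to Smith normal form yields diagonal entries (1,1,1,1,1,1,1,1,1).

∂_2: C_2 → C_1 sends each 2-simplex [p,q,r] to [q,r] − [p,r] + [p,q]. For instance
  ∂deg = eg − dg + de,
  ∂bdg = dg − bg + bd.
The 30×20 boundary matrix has rank 20 and Smith normal form diag(1,1,1,1,1,1,1,1,1,1,1,1,1,1,1,1,1,1,1,2).

From H_k ≅ ker(∂_k) / im(∂_{k+1}) we obtain:

  H_2: rank ker ∂_2 − rank ∂_3 = (20 − 20) − 0 = 0, and there is no ∂_3, so H_2 = 0.

(K is a triangulation of the Klein bottle.)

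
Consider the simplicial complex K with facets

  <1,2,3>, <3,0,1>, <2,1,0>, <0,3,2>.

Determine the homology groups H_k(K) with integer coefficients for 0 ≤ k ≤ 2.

Order the vertices as 0 < 1 < 2 < 3. Listing each simplex with vertices in this order, K has dimension 2 with simplices:

  0-simplices (4): [0], [1], [2], [3]
  1-simplices (6): [0,1], [0,2], [0,3], [1,2], [1,3], [2,3]
  2-simplices (4): [0,1,2], [0,1,3], [0,2,3], [1,2,3]

giving chain groups C_0 ≅ Z^4, C_1 ≅ Z^6, C_2 ≅ Z^4.

Boundary ∂_1: C_1 → C_0 sends each edge [p,q] (with p < q) to q − p. For instance
  ∂[0,2] = [2] − [0].
As a 4×6 matrix over Z this has rank 3, with invariant factors (1,1,1).

The boundary map ∂_2: C_2 → C_1 sends each 2-simplex [p,q,r] to [q,r] − [p,r] + [p,q]. For instance
  ∂[0,2,3] = [2,3] − [0,3] + [0,2],
  ∂[0,1,3] = [1,3] − [0,3] + [0,1].
The resulting 6×4 matrix has rank 3, and its Smith normal form has invariant factors (1,1,1).

From H_k ≅ ker(∂_k) / im(∂_{k+1}) we obtain:

  H_0: rank C_0 − rank ∂_1 = 4 − 3 = 1, and the invariant factors of ∂_1 are all 1, so H_0 ≅ Z.
  H_1: rank ker ∂_1 − rank ∂_2 = (6 − 3) − 3 = 0, and the invariant factors of ∂_2 are all 1, so H_1 ≅ 0.
  H_2: rank ker ∂_2 − rank ∂_3 = (4 − 3) − 0 = 1, and there is no ∂_3, so H_2 ≅ Z.

As a check, the Euler characteristic is 4 − 6 + 4 = 2, which agrees with 1 − 0 + 1 = 2.
(K is a triangulation of the 2-sphere S^2.)

H_0 = Z,  H_1 = 0,  H_2 = Z.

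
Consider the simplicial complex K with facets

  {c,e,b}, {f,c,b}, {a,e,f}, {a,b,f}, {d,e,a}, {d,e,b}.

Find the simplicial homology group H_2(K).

Order the vertices as a < b < c < d < e < f. Listing each simplex with vertices in this order, K has dimension 2 with simplices:

  0-simplices (6): a, b, c, d, e, f
  1-simplices (12): ab, ad, ae, af, bc, bd, be, bf, ce, cf, de, ef
  2-simplices (6): abf, ade, aef, bce, bcf, bde

giving chain groups C_0 ≅ Z^6, C_1 ≅ Z^12, C_2 ≅ Z^6.

Boundary ∂_1: C_1 → C_0 maps an edge to its endpoints' difference, ∂[p,q] = q − p. For instance
  ∂af = f − a.
This gives a 6×12 integer matrix of rank 5; reducing to Smith normal form yields diagonal entries (1,1,1,1,1).

The boundary map ∂_2: C_2 → C_1 maps a triangle to the signed sum of its edges. For instance
  ∂abf = bf − af + ab,
  ∂bcf = cf − bf + bc.
As a 12×6 matrix over Z this has rank 6, with invariant factors (1,1,1,1,1,1).

From H_k ≅ ker(∂_k) / im(∂_{k+1}) we obtain:

  H_2: rank ker ∂_2 − rank ∂_3 = (6 − 6) − 0 = 0, and there is no ∂_3, so H_2 ≅ 0.

(K is a triangulation of the cylinder S^1 x I.)

H_2 = 0.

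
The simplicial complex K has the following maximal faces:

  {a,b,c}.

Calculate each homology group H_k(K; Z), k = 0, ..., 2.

Order the vertices as a < b < c. Listing each simplex with vertices in this order, K has dimension 2 with simplices:

  0-simplices (3): a, b, c
  1-simplices (3): ab, ac, bc
  2-simplices (1): abc

giving chain groups C_0 ≅ Z^3, C_1 ≅ Z^3, C_2 ≅ Z^1.

Boundary ∂_1: C_1 → C_0 sends each edge [p,q] (with p < q) to q − p.
As a 3×3 matrix over Z this has rank 2, with invariant factors (1,1).

The boundary map ∂_2: C_2 → C_1 sends each 2-simplex [p,q,r] to [q,r] − [p,r] + [p,q]. For instance
  ∂abc = bc − ac + ab.
This gives a 3×1 integer matrix of rank 1; reducing to Smith normal form yields diagonal entries (1).

Now H_k = ker ∂_k / im ∂_{k+1}, so:

  H_0: rank C_0 − rank ∂_1 = 3 − 2 = 1, and the invariant factors of ∂_1 are all 1, so H_0 ≅ Z.
  H_1: rank ker ∂_1 − rank ∂_2 = (3 − 2) − 1 = 0, and the invariant factors of ∂_2 are all 1, so H_1 ≅ 0.
  H_2: rank ker ∂_2 − rank ∂_3 = (1 − 1) − 0 = 0, and there is no ∂_3, so H_2 ≅ 0.

As a check, the Euler characteristic is 3 − 3 + 1 = 1, which agrees with 1 − 0 + 0 = 1.

H_0 = Z,  H_1 = 0,  H_2 = 0.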